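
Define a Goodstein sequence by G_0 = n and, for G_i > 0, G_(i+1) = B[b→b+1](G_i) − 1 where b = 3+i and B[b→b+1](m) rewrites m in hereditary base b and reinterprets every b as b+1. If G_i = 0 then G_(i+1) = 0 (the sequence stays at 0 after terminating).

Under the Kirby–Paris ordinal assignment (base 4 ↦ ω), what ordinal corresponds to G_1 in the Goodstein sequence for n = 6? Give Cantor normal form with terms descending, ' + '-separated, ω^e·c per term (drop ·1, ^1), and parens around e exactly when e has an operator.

ω + 3

6 —HB3→ 2·3 —bump→ 2·4 = 8 —(−1)→ 7
7 —HB4→ 4 + 3 —bump→ 5 + 3 = 8 —(−1)→ 7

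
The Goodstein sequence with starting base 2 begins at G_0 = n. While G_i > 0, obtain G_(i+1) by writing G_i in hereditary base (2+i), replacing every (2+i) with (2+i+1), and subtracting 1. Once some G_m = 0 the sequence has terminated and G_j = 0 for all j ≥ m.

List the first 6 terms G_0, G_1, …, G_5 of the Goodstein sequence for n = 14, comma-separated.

14 —HB2→ 2^(2 + 1) + 2^2 + 2 —bump→ 3^(3 + 1) + 3^3 + 3 = 111 —(−1)→ 110
110 —HB3→ 3^(3 + 1) + 3^3 + 2 —bump→ 4^(4 + 1) + 4^4 + 2 = 1282 —(−1)→ 1281
1281 —HB4→ 4^(4 + 1) + 4^4 + 1 —bump→ 5^(5 + 1) + 5^5 + 1 = 18751 —(−1)→ 18750
18750 —HB5→ 5^(5 + 1) + 5^5 —bump→ 6^(6 + 1) + 6^6 = 326592 —(−1)→ 326591
326591 —HB6→ 6^(6 + 1) + 5·6^5 + 5·6^4 + 5·6^3 + 5·6^2 + 5·6 + 5 —bump→ 7^(7 + 1) + 5·7^5 + 5·7^4 + 5·7^3 + 5·7^2 + 5·7 + 5 = 5862841 —(−1)→ 5862840

14, 110, 1281, 18750, 326591, 5862840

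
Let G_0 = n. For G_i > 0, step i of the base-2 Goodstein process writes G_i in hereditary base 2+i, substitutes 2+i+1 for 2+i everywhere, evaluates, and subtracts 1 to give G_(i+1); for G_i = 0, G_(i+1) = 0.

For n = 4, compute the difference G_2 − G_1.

[0] 4 ≡ 2^2 (base 2). Lift 3: 27. −1: 26.
[1] 26 ≡ 2·3^2 + 2·3 + 2 (base 3). Lift 4: 42. −1: 41.

15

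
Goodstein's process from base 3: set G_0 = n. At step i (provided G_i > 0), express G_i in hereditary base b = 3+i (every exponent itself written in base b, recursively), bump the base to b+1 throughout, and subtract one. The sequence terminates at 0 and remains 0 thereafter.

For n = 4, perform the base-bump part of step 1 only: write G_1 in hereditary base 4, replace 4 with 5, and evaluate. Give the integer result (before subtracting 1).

5

(0) 4|_3 = 3 + 1 ↦ 4 + 1|_4 = 5 ⇒ 4
(1) 4|_4 = 4 ↦ 5|_5 = 5 ⇒ 4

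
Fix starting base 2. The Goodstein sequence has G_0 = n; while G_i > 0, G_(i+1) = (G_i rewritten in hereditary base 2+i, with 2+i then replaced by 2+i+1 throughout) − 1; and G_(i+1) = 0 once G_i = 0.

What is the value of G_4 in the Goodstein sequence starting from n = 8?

93395

base 2: 8 = 2^(2 + 1); at 3: 3^(3 + 1) = 81; next = 80
base 3: 80 = 2·3^3 + 2·3^2 + 2·3 + 2; at 4: 2·4^4 + 2·4^2 + 2·4 + 2 = 554; next = 553
base 4: 553 = 2·4^4 + 2·4^2 + 2·4 + 1; at 5: 2·5^5 + 2·5^2 + 2·5 + 1 = 6311; next = 6310
base 5: 6310 = 2·5^5 + 2·5^2 + 2·5; at 6: 2·6^6 + 2·6^2 + 2·6 = 93396; next = 93395
base 6: 93395 = 2·6^6 + 2·6^2 + 6 + 5; at 7: 2·7^7 + 2·7^2 + 7 + 5 = 1647196; next = 1647195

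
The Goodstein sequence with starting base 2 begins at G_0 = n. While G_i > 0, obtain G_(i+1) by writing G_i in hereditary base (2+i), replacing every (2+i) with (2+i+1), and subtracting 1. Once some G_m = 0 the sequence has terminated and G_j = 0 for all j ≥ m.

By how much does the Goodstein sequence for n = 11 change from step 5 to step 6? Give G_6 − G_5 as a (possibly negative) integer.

128452926

(0) 11|_2 = 2^(2 + 1) + 2 + 1 ↦ 3^(3 + 1) + 3 + 1|_3 = 85 ⇒ 84
(1) 84|_3 = 3^(3 + 1) + 3 ↦ 4^(4 + 1) + 4|_4 = 1028 ⇒ 1027
(2) 1027|_4 = 4^(4 + 1) + 3 ↦ 5^(5 + 1) + 3|_5 = 15628 ⇒ 15627
(3) 15627|_5 = 5^(5 + 1) + 2 ↦ 6^(6 + 1) + 2|_6 = 279938 ⇒ 279937
(4) 279937|_6 = 6^(6 + 1) + 1 ↦ 7^(7 + 1) + 1|_7 = 5764802 ⇒ 5764801
(5) 5764801|_7 = 7^(7 + 1) ↦ 8^(8 + 1)|_8 = 134217728 ⇒ 134217727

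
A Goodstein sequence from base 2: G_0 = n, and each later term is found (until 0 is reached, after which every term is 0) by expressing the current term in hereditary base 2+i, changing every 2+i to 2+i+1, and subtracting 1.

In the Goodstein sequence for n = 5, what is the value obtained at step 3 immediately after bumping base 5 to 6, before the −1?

G_0 = 5. HB_2(5) = 2^2 + 1. Bump = 28. G_1 = 27.
G_1 = 27. HB_3(27) = 3^3. Bump = 256. G_2 = 255.
G_2 = 255. HB_4(255) = 3·4^3 + 3·4^2 + 3·4 + 3. Bump = 468. G_3 = 467.
G_3 = 467. HB_5(467) = 3·5^3 + 3·5^2 + 3·5 + 2. Bump = 776. G_4 = 775.

776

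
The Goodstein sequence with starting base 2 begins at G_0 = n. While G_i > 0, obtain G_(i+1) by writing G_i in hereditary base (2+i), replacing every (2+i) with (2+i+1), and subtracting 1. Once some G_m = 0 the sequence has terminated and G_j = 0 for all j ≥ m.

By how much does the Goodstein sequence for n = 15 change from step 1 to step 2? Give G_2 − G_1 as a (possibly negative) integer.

base 2: 15 = 2^(2 + 1) + 2^2 + 2 + 1; at 3: 3^(3 + 1) + 3^3 + 3 + 1 = 112; next = 111
base 3: 111 = 3^(3 + 1) + 3^3 + 3; at 4: 4^(4 + 1) + 4^4 + 4 = 1284; next = 1283

1172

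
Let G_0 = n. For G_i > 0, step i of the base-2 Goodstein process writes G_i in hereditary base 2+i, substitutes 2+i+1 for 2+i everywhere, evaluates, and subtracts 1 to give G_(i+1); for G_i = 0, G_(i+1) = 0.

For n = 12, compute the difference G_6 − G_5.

128452957

G_0=12  [base 2] 2^(2 + 1) + 2^2  →[2↦3]→  3^(3 + 1) + 3^3 = 108  −1 ⇒ G_1=107
G_1=107  [base 3] 3^(3 + 1) + 2·3^2 + 2·3 + 2  →[3↦4]→  4^(4 + 1) + 2·4^2 + 2·4 + 2 = 1066  −1 ⇒ G_2=1065
G_2=1065  [base 4] 4^(4 + 1) + 2·4^2 + 2·4 + 1  →[4↦5]→  5^(5 + 1) + 2·5^2 + 2·5 + 1 = 15686  −1 ⇒ G_3=15685
G_3=15685  [base 5] 5^(5 + 1) + 2·5^2 + 2·5  →[5↦6]→  6^(6 + 1) + 2·6^2 + 2·6 = 280020  −1 ⇒ G_4=280019
G_4=280019  [base 6] 6^(6 + 1) + 2·6^2 + 6 + 5  →[6↦7]→  7^(7 + 1) + 2·7^2 + 7 + 5 = 5764911  −1 ⇒ G_5=5764910
G_5=5764910  [base 7] 7^(7 + 1) + 2·7^2 + 7 + 4  →[7↦8]→  8^(8 + 1) + 2·8^2 + 8 + 4 = 134217868  −1 ⇒ G_6=134217867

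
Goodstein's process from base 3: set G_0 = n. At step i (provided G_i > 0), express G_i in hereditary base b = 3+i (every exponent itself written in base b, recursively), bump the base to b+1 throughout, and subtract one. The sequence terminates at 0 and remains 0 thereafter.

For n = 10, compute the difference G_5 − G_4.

G_0 = 10. HB_3(10) = 3^2 + 1. Bump = 17. G_1 = 16.
G_1 = 16. HB_4(16) = 4^2. Bump = 25. G_2 = 24.
G_2 = 24. HB_5(24) = 4·5 + 4. Bump = 28. G_3 = 27.
G_3 = 27. HB_6(27) = 4·6 + 3. Bump = 31. G_4 = 30.
G_4 = 30. HB_7(30) = 4·7 + 2. Bump = 34. G_5 = 33.

3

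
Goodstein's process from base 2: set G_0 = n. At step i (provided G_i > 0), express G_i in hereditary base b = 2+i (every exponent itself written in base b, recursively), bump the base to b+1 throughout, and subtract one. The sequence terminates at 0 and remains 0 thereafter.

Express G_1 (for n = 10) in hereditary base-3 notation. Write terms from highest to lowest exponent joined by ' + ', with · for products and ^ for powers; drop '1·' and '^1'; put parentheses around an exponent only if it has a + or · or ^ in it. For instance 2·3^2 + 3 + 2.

3^(3 + 1) + 2

10 —HB2→ 2^(2 + 1) + 2 —bump→ 3^(3 + 1) + 3 = 84 —(−1)→ 83
83 —HB3→ 3^(3 + 1) + 2 —bump→ 4^(4 + 1) + 2 = 1026 —(−1)→ 1025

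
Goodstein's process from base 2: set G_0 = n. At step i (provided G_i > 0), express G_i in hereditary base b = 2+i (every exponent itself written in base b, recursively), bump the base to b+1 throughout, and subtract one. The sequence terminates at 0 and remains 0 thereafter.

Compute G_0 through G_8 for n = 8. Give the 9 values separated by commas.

8, 80, 553, 6310, 93395, 1647195, 33554571, 774841151, 20000000211

[0] 8 ≡ 2^(2 + 1) (base 2). Lift 3: 81. −1: 80.
[1] 80 ≡ 2·3^3 + 2·3^2 + 2·3 + 2 (base 3). Lift 4: 554. −1: 553.
[2] 553 ≡ 2·4^4 + 2·4^2 + 2·4 + 1 (base 4). Lift 5: 6311. −1: 6310.
[3] 6310 ≡ 2·5^5 + 2·5^2 + 2·5 (base 5). Lift 6: 93396. −1: 93395.
[4] 93395 ≡ 2·6^6 + 2·6^2 + 6 + 5 (base 6). Lift 7: 1647196. −1: 1647195.
[5] 1647195 ≡ 2·7^7 + 2·7^2 + 7 + 4 (base 7). Lift 8: 33554572. −1: 33554571.
[6] 33554571 ≡ 2·8^8 + 2·8^2 + 8 + 3 (base 8). Lift 9: 774841152. −1: 774841151.
[7] 774841151 ≡ 2·9^9 + 2·9^2 + 9 + 2 (base 9). Lift 10: 20000000212. −1: 20000000211.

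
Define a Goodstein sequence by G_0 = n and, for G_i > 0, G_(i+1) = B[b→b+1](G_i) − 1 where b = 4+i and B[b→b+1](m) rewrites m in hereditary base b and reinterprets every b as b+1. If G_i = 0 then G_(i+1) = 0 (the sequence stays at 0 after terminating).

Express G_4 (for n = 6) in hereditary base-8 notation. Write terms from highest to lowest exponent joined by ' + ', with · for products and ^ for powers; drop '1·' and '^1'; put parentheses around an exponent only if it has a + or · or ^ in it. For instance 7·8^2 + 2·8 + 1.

5

G_0=6  [base 4] 4 + 2  →[4↦5]→  5 + 2 = 7  −1 ⇒ G_1=6
G_1=6  [base 5] 5 + 1  →[5↦6]→  6 + 1 = 7  −1 ⇒ G_2=6
G_2=6  [base 6] 6  →[6↦7]→  7 = 7  −1 ⇒ G_3=6
G_3=6  [base 7] 6  →[7↦8]→  6 = 6  −1 ⇒ G_4=5
G_4=5  [base 8] 5  →[8↦9]→  5 = 5  −1 ⇒ G_5=4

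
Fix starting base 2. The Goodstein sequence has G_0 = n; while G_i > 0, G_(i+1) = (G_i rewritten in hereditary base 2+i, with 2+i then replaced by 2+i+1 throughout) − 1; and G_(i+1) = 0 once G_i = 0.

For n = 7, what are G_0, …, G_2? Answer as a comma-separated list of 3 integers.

i=0: 7 = 2^2 + 2 + 1 (b=2); 2→3: 3^3 + 3 + 1 = 31; 31−1 = 30
i=1: 30 = 3^3 + 3 (b=3); 3→4: 4^4 + 4 = 260; 260−1 = 259

7, 30, 259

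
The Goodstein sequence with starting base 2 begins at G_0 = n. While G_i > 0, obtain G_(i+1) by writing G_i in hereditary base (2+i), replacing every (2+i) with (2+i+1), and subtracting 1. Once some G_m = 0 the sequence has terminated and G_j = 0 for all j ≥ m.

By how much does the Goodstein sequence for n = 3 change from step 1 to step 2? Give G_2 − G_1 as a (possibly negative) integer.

0

G_0 = 3. HB_2(3) = 2 + 1. Bump = 4. G_1 = 3.
G_1 = 3. HB_3(3) = 3. Bump = 4. G_2 = 3.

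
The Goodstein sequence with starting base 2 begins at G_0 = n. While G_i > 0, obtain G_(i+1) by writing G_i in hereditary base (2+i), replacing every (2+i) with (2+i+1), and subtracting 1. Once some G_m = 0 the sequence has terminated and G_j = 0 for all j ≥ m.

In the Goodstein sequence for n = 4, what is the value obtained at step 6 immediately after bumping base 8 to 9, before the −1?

174

(0) 4|_2 = 2^2 ↦ 3^3|_3 = 27 ⇒ 26
(1) 26|_3 = 2·3^2 + 2·3 + 2 ↦ 2·4^2 + 2·4 + 2|_4 = 42 ⇒ 41
(2) 41|_4 = 2·4^2 + 2·4 + 1 ↦ 2·5^2 + 2·5 + 1|_5 = 61 ⇒ 60
(3) 60|_5 = 2·5^2 + 2·5 ↦ 2·6^2 + 2·6|_6 = 84 ⇒ 83
(4) 83|_6 = 2·6^2 + 6 + 5 ↦ 2·7^2 + 7 + 5|_7 = 110 ⇒ 109
(5) 109|_7 = 2·7^2 + 7 + 4 ↦ 2·8^2 + 8 + 4|_8 = 140 ⇒ 139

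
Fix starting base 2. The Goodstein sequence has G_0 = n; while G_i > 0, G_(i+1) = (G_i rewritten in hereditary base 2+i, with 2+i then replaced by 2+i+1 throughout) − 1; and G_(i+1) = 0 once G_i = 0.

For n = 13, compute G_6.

134219479

13 —HB2→ 2^(2 + 1) + 2^2 + 1 —bump→ 3^(3 + 1) + 3^3 + 1 = 109 —(−1)→ 108
108 —HB3→ 3^(3 + 1) + 3^3 —bump→ 4^(4 + 1) + 4^4 = 1280 —(−1)→ 1279
1279 —HB4→ 4^(4 + 1) + 3·4^3 + 3·4^2 + 3·4 + 3 —bump→ 5^(5 + 1) + 3·5^3 + 3·5^2 + 3·5 + 3 = 16093 —(−1)→ 16092
16092 —HB5→ 5^(5 + 1) + 3·5^3 + 3·5^2 + 3·5 + 2 —bump→ 6^(6 + 1) + 3·6^3 + 3·6^2 + 3·6 + 2 = 280712 —(−1)→ 280711
280711 —HB6→ 6^(6 + 1) + 3·6^3 + 3·6^2 + 3·6 + 1 —bump→ 7^(7 + 1) + 3·7^3 + 3·7^2 + 3·7 + 1 = 5765999 —(−1)→ 5765998
5765998 —HB7→ 7^(7 + 1) + 3·7^3 + 3·7^2 + 3·7 —bump→ 8^(8 + 1) + 3·8^3 + 3·8^2 + 3·8 = 134219480 —(−1)→ 134219479
134219479 —HB8→ 8^(8 + 1) + 3·8^3 + 3·8^2 + 2·8 + 7 —bump→ 9^(9 + 1) + 3·9^3 + 3·9^2 + 2·9 + 7 = 3486786856 —(−1)→ 3486786855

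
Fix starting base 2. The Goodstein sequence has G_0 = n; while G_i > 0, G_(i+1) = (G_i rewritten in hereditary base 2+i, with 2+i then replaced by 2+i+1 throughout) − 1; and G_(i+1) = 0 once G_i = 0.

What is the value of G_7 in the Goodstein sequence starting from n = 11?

i=0: 11 = 2^(2 + 1) + 2 + 1 (b=2); 2→3: 3^(3 + 1) + 3 + 1 = 85; 85−1 = 84
i=1: 84 = 3^(3 + 1) + 3 (b=3); 3→4: 4^(4 + 1) + 4 = 1028; 1028−1 = 1027
i=2: 1027 = 4^(4 + 1) + 3 (b=4); 4→5: 5^(5 + 1) + 3 = 15628; 15628−1 = 15627
i=3: 15627 = 5^(5 + 1) + 2 (b=5); 5→6: 6^(6 + 1) + 2 = 279938; 279938−1 = 279937
i=4: 279937 = 6^(6 + 1) + 1 (b=6); 6→7: 7^(7 + 1) + 1 = 5764802; 5764802−1 = 5764801
i=5: 5764801 = 7^(7 + 1) (b=7); 7→8: 8^(8 + 1) = 134217728; 134217728−1 = 134217727
i=6: 134217727 = 7·8^8 + 7·8^7 + 7·8^6 + 7·8^5 + 7·8^4 + 7·8^3 + 7·8^2 + 7·8 + 7 (b=8); 8→9: 7·9^9 + 7·9^7 + 7·9^6 + 7·9^5 + 7·9^4 + 7·9^3 + 7·9^2 + 7·9 + 7 = 2749609303; 2749609303−1 = 2749609302
i=7: 2749609302 = 7·9^9 + 7·9^7 + 7·9^6 + 7·9^5 + 7·9^4 + 7·9^3 + 7·9^2 + 7·9 + 6 (b=9); 9→10: 7·10^10 + 7·10^7 + 7·10^6 + 7·10^5 + 7·10^4 + 7·10^3 + 7·10^2 + 7·10 + 6 = 70077777776; 70077777776−1 = 70077777775

2749609302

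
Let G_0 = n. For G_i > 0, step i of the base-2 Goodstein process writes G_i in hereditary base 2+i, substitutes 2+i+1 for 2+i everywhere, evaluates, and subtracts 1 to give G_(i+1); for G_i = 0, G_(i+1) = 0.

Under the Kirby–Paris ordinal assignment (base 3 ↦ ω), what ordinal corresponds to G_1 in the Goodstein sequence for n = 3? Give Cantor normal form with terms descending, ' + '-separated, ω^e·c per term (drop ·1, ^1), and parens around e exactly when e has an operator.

ω

G_0=3  [base 2] 2 + 1  →[2↦3]→  3 + 1 = 4  −1 ⇒ G_1=3
G_1=3  [base 3] 3  →[3↦4]→  4 = 4  −1 ⇒ G_2=3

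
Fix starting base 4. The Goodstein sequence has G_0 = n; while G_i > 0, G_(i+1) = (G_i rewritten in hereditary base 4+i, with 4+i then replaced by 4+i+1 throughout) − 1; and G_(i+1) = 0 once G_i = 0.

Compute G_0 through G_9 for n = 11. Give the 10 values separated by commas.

11, 12, 13, 14, 15, 15, 15, 15, 15, 15

[0] 11 ≡ 2·4 + 3 (base 4). Lift 5: 13. −1: 12.
[1] 12 ≡ 2·5 + 2 (base 5). Lift 6: 14. −1: 13.
[2] 13 ≡ 2·6 + 1 (base 6). Lift 7: 15. −1: 14.
[3] 14 ≡ 2·7 (base 7). Lift 8: 16. −1: 15.
[4] 15 ≡ 8 + 7 (base 8). Lift 9: 16. −1: 15.
[5] 15 ≡ 9 + 6 (base 9). Lift 10: 16. −1: 15.
[6] 15 ≡ 10 + 5 (base 10). Lift 11: 16. −1: 15.
[7] 15 ≡ 11 + 4 (base 11). Lift 12: 16. −1: 15.
[8] 15 ≡ 12 + 3 (base 12). Lift 13: 16. −1: 15.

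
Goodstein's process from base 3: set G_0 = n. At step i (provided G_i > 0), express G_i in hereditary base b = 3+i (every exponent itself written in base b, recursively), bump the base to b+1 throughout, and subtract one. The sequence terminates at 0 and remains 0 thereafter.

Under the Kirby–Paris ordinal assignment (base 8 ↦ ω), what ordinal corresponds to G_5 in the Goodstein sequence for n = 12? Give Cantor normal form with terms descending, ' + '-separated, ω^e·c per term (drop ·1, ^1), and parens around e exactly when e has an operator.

ω·7 + 7

(0) 12|_3 = 3^2 + 3 ↦ 4^2 + 4|_4 = 20 ⇒ 19
(1) 19|_4 = 4^2 + 3 ↦ 5^2 + 3|_5 = 28 ⇒ 27
(2) 27|_5 = 5^2 + 2 ↦ 6^2 + 2|_6 = 38 ⇒ 37
(3) 37|_6 = 6^2 + 1 ↦ 7^2 + 1|_7 = 50 ⇒ 49
(4) 49|_7 = 7^2 ↦ 8^2|_8 = 64 ⇒ 63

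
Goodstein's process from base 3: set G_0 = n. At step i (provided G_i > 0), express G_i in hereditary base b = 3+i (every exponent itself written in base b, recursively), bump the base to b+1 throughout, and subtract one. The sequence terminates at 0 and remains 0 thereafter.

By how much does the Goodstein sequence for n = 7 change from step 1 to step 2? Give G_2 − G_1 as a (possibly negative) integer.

1

G_0=7  [base 3] 2·3 + 1  →[3↦4]→  2·4 + 1 = 9  −1 ⇒ G_1=8
G_1=8  [base 4] 2·4  →[4↦5]→  2·5 = 10  −1 ⇒ G_2=9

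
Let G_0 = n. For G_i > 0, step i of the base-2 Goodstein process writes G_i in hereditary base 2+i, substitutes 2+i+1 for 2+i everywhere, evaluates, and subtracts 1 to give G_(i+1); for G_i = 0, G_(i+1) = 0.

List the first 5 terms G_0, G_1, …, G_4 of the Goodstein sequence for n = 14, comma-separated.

(0) 14|_2 = 2^(2 + 1) + 2^2 + 2 ↦ 3^(3 + 1) + 3^3 + 3|_3 = 111 ⇒ 110
(1) 110|_3 = 3^(3 + 1) + 3^3 + 2 ↦ 4^(4 + 1) + 4^4 + 2|_4 = 1282 ⇒ 1281
(2) 1281|_4 = 4^(4 + 1) + 4^4 + 1 ↦ 5^(5 + 1) + 5^5 + 1|_5 = 18751 ⇒ 18750
(3) 18750|_5 = 5^(5 + 1) + 5^5 ↦ 6^(6 + 1) + 6^6|_6 = 326592 ⇒ 326591

14, 110, 1281, 18750, 326591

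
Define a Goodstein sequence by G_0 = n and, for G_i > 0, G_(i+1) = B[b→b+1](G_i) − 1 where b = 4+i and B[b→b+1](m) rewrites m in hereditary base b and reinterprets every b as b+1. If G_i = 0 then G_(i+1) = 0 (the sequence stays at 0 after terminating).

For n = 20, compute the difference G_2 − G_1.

10

G_0 = 20. HB_4(20) = 4^2 + 4. Bump = 30. G_1 = 29.
G_1 = 29. HB_5(29) = 5^2 + 4. Bump = 40. G_2 = 39.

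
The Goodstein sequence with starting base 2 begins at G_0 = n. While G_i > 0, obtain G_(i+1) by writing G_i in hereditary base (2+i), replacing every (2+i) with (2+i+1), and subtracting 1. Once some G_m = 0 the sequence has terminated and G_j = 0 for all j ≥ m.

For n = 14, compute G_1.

110

(0) 14|_2 = 2^(2 + 1) + 2^2 + 2 ↦ 3^(3 + 1) + 3^3 + 3|_3 = 111 ⇒ 110
(1) 110|_3 = 3^(3 + 1) + 3^3 + 2 ↦ 4^(4 + 1) + 4^4 + 2|_4 = 1282 ⇒ 1281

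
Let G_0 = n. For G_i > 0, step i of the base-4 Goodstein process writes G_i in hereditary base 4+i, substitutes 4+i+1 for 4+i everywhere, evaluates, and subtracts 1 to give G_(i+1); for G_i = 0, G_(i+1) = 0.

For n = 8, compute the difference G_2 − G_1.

0

G_0 = 8. HB_4(8) = 2·4. Bump = 10. G_1 = 9.
G_1 = 9. HB_5(9) = 5 + 4. Bump = 10. G_2 = 9.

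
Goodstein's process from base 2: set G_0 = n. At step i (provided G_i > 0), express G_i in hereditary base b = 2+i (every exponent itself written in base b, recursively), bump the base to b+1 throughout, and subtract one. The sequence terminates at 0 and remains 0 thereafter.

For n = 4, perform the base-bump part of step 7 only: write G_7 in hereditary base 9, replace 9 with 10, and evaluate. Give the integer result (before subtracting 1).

212

i=0: 4 = 2^2 (b=2); 2→3: 3^3 = 27; 27−1 = 26
i=1: 26 = 2·3^2 + 2·3 + 2 (b=3); 3→4: 2·4^2 + 2·4 + 2 = 42; 42−1 = 41
i=2: 41 = 2·4^2 + 2·4 + 1 (b=4); 4→5: 2·5^2 + 2·5 + 1 = 61; 61−1 = 60
i=3: 60 = 2·5^2 + 2·5 (b=5); 5→6: 2·6^2 + 2·6 = 84; 84−1 = 83
i=4: 83 = 2·6^2 + 6 + 5 (b=6); 6→7: 2·7^2 + 7 + 5 = 110; 110−1 = 109
i=5: 109 = 2·7^2 + 7 + 4 (b=7); 7→8: 2·8^2 + 8 + 4 = 140; 140−1 = 139
i=6: 139 = 2·8^2 + 8 + 3 (b=8); 8→9: 2·9^2 + 9 + 3 = 174; 174−1 = 173
i=7: 173 = 2·9^2 + 9 + 2 (b=9); 9→10: 2·10^2 + 10 + 2 = 212; 212−1 = 211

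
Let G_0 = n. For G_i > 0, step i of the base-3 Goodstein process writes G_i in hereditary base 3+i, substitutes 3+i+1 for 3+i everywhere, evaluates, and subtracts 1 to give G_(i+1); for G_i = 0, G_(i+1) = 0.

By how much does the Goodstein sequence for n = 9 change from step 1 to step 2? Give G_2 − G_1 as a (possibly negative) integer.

step 0: 9 = 3^2; sub 4 for 3: 4^2; = 16; G_1 = 16−1 = 15
step 1: 15 = 3·4 + 3; sub 5 for 4: 3·5 + 3; = 18; G_2 = 18−1 = 17

2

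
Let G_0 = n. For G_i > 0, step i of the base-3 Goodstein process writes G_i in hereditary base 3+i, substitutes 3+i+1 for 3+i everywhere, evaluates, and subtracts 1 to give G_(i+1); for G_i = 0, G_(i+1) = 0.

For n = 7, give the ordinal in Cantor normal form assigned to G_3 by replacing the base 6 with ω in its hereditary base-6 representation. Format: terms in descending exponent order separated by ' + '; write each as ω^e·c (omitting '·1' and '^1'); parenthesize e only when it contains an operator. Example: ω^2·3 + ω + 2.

step 0: 7 = 2·3 + 1; sub 4 for 3: 2·4 + 1; = 9; G_1 = 9−1 = 8
step 1: 8 = 2·4; sub 5 for 4: 2·5; = 10; G_2 = 10−1 = 9
step 2: 9 = 5 + 4; sub 6 for 5: 6 + 4; = 10; G_3 = 10−1 = 9
step 3: 9 = 6 + 3; sub 7 for 6: 7 + 3; = 10; G_4 = 10−1 = 9

ω + 3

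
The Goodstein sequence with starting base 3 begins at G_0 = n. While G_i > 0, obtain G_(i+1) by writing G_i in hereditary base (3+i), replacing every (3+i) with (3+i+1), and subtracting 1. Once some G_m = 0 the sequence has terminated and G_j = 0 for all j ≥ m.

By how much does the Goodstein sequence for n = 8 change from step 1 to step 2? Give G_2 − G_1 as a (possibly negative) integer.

1

G_0 = 8. HB_3(8) = 2·3 + 2. Bump = 10. G_1 = 9.
G_1 = 9. HB_4(9) = 2·4 + 1. Bump = 11. G_2 = 10.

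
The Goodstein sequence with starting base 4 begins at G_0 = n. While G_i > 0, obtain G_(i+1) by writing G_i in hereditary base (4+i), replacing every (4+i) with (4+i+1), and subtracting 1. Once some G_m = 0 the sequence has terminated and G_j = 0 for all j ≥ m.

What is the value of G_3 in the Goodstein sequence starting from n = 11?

(0) 11|_4 = 2·4 + 3 ↦ 2·5 + 3|_5 = 13 ⇒ 12
(1) 12|_5 = 2·5 + 2 ↦ 2·6 + 2|_6 = 14 ⇒ 13
(2) 13|_6 = 2·6 + 1 ↦ 2·7 + 1|_7 = 15 ⇒ 14
(3) 14|_7 = 2·7 ↦ 2·8|_8 = 16 ⇒ 15

14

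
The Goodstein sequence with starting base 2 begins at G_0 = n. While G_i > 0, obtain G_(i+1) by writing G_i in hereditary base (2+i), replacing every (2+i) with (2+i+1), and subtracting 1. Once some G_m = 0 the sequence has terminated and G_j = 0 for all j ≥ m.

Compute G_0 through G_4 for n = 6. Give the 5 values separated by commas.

6, 29, 257, 3125, 46655

G_0=6  [base 2] 2^2 + 2  →[2↦3]→  3^3 + 3 = 30  −1 ⇒ G_1=29
G_1=29  [base 3] 3^3 + 2  →[3↦4]→  4^4 + 2 = 258  −1 ⇒ G_2=257
G_2=257  [base 4] 4^4 + 1  →[4↦5]→  5^5 + 1 = 3126  −1 ⇒ G_3=3125
G_3=3125  [base 5] 5^5  →[5↦6]→  6^6 = 46656  −1 ⇒ G_4=46655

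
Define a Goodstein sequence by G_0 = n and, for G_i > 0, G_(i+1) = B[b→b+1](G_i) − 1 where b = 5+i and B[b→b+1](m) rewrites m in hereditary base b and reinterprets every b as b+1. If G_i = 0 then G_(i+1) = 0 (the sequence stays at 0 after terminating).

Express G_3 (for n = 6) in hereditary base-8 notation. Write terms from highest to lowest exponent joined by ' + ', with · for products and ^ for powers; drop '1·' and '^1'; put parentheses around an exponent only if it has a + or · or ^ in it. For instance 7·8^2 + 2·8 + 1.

5

[0] 6 ≡ 5 + 1 (base 5). Lift 6: 7. −1: 6.
[1] 6 ≡ 6 (base 6). Lift 7: 7. −1: 6.
[2] 6 ≡ 6 (base 7). Lift 8: 6. −1: 5.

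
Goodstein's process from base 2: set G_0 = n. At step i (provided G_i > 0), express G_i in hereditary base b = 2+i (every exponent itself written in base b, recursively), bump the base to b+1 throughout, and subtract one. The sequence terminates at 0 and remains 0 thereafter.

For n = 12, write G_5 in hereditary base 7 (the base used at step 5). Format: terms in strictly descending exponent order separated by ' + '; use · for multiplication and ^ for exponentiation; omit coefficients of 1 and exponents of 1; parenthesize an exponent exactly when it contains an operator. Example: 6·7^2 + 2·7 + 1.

[0] 12 ≡ 2^(2 + 1) + 2^2 (base 2). Lift 3: 108. −1: 107.
[1] 107 ≡ 3^(3 + 1) + 2·3^2 + 2·3 + 2 (base 3). Lift 4: 1066. −1: 1065.
[2] 1065 ≡ 4^(4 + 1) + 2·4^2 + 2·4 + 1 (base 4). Lift 5: 15686. −1: 15685.
[3] 15685 ≡ 5^(5 + 1) + 2·5^2 + 2·5 (base 5). Lift 6: 280020. −1: 280019.
[4] 280019 ≡ 6^(6 + 1) + 2·6^2 + 6 + 5 (base 6). Lift 7: 5764911. −1: 5764910.
[5] 5764910 ≡ 7^(7 + 1) + 2·7^2 + 7 + 4 (base 7). Lift 8: 134217868. −1: 134217867.

7^(7 + 1) + 2·7^2 + 7 + 4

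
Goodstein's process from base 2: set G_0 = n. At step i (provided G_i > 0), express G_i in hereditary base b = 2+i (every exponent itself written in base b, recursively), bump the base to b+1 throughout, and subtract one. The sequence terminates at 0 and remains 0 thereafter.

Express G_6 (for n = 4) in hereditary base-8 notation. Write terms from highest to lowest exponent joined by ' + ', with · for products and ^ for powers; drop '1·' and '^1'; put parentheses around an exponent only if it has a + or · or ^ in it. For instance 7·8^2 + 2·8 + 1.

2·8^2 + 8 + 3

(0) 4|_2 = 2^2 ↦ 3^3|_3 = 27 ⇒ 26
(1) 26|_3 = 2·3^2 + 2·3 + 2 ↦ 2·4^2 + 2·4 + 2|_4 = 42 ⇒ 41
(2) 41|_4 = 2·4^2 + 2·4 + 1 ↦ 2·5^2 + 2·5 + 1|_5 = 61 ⇒ 60
(3) 60|_5 = 2·5^2 + 2·5 ↦ 2·6^2 + 2·6|_6 = 84 ⇒ 83
(4) 83|_6 = 2·6^2 + 6 + 5 ↦ 2·7^2 + 7 + 5|_7 = 110 ⇒ 109
(5) 109|_7 = 2·7^2 + 7 + 4 ↦ 2·8^2 + 8 + 4|_8 = 140 ⇒ 139
(6) 139|_8 = 2·8^2 + 8 + 3 ↦ 2·9^2 + 9 + 3|_9 = 174 ⇒ 173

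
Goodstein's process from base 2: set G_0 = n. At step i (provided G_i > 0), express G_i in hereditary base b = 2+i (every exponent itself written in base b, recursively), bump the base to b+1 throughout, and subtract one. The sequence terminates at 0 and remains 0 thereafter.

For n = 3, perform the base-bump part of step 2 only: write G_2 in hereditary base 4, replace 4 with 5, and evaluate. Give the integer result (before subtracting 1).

3

base 2: 3 = 2 + 1; at 3: 3 + 1 = 4; next = 3
base 3: 3 = 3; at 4: 4 = 4; next = 3
base 4: 3 = 3; at 5: 3 = 3; next = 2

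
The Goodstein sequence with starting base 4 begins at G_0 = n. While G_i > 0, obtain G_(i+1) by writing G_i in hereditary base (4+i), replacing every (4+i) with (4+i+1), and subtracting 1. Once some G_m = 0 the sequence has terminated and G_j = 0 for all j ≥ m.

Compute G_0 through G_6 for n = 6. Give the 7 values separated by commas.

6, 6, 6, 6, 5, 4, 3

[0] 6 ≡ 4 + 2 (base 4). Lift 5: 7. −1: 6.
[1] 6 ≡ 5 + 1 (base 5). Lift 6: 7. −1: 6.
[2] 6 ≡ 6 (base 6). Lift 7: 7. −1: 6.
[3] 6 ≡ 6 (base 7). Lift 8: 6. −1: 5.
[4] 5 ≡ 5 (base 8). Lift 9: 5. −1: 4.
[5] 4 ≡ 4 (base 9). Lift 10: 4. −1: 3.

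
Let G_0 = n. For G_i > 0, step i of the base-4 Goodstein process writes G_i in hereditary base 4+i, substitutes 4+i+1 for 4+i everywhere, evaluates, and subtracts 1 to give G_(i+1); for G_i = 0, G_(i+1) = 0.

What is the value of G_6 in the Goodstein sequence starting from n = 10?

G_0=10  [base 4] 2·4 + 2  →[4↦5]→  2·5 + 2 = 12  −1 ⇒ G_1=11
G_1=11  [base 5] 2·5 + 1  →[5↦6]→  2·6 + 1 = 13  −1 ⇒ G_2=12
G_2=12  [base 6] 2·6  →[6↦7]→  2·7 = 14  −1 ⇒ G_3=13
G_3=13  [base 7] 7 + 6  →[7↦8]→  8 + 6 = 14  −1 ⇒ G_4=13
G_4=13  [base 8] 8 + 5  →[8↦9]→  9 + 5 = 14  −1 ⇒ G_5=13
G_5=13  [base 9] 9 + 4  →[9↦10]→  10 + 4 = 14  −1 ⇒ G_6=13
G_6=13  [base 10] 10 + 3  →[10↦11]→  11 + 3 = 14  −1 ⇒ G_7=13

13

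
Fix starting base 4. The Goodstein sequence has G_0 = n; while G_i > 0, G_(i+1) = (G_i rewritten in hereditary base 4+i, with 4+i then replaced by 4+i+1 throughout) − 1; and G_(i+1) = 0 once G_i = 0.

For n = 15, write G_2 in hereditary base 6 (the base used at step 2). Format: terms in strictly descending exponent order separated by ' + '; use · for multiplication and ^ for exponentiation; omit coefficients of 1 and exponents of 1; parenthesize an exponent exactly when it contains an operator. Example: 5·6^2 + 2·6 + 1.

step 0: 15 = 3·4 + 3; sub 5 for 4: 3·5 + 3; = 18; G_1 = 18−1 = 17
step 1: 17 = 3·5 + 2; sub 6 for 5: 3·6 + 2; = 20; G_2 = 20−1 = 19
step 2: 19 = 3·6 + 1; sub 7 for 6: 3·7 + 1; = 22; G_3 = 22−1 = 21

3·6 + 1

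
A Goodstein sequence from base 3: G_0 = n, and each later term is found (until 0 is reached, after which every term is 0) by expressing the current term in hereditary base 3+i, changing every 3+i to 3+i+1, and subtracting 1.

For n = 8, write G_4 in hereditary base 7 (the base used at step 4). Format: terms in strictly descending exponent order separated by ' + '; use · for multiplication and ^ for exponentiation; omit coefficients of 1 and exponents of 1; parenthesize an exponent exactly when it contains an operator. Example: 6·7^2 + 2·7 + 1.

8 —HB3→ 2·3 + 2 —bump→ 2·4 + 2 = 10 —(−1)→ 9
9 —HB4→ 2·4 + 1 —bump→ 2·5 + 1 = 11 —(−1)→ 10
10 —HB5→ 2·5 —bump→ 2·6 = 12 —(−1)→ 11
11 —HB6→ 6 + 5 —bump→ 7 + 5 = 12 —(−1)→ 11
11 —HB7→ 7 + 4 —bump→ 8 + 4 = 12 —(−1)→ 11

7 + 4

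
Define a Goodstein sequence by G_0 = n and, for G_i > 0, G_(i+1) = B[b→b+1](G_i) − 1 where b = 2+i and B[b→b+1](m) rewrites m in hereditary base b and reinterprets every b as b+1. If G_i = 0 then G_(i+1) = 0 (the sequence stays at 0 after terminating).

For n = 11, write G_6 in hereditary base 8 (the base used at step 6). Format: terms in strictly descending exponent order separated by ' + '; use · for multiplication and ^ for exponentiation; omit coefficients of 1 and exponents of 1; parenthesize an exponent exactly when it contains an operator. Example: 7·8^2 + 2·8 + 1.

7·8^8 + 7·8^7 + 7·8^6 + 7·8^5 + 7·8^4 + 7·8^3 + 7·8^2 + 7·8 + 7

[0] 11 ≡ 2^(2 + 1) + 2 + 1 (base 2). Lift 3: 85. −1: 84.
[1] 84 ≡ 3^(3 + 1) + 3 (base 3). Lift 4: 1028. −1: 1027.
[2] 1027 ≡ 4^(4 + 1) + 3 (base 4). Lift 5: 15628. −1: 15627.
[3] 15627 ≡ 5^(5 + 1) + 2 (base 5). Lift 6: 279938. −1: 279937.
[4] 279937 ≡ 6^(6 + 1) + 1 (base 6). Lift 7: 5764802. −1: 5764801.
[5] 5764801 ≡ 7^(7 + 1) (base 7). Lift 8: 134217728. −1: 134217727.
[6] 134217727 ≡ 7·8^8 + 7·8^7 + 7·8^6 + 7·8^5 + 7·8^4 + 7·8^3 + 7·8^2 + 7·8 + 7 (base 8). Lift 9: 2749609303. −1: 2749609302.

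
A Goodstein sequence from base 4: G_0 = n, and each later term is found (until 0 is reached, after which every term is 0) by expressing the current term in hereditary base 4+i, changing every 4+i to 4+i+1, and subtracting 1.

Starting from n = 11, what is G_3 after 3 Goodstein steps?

14

step 0: 11 = 2·4 + 3; sub 5 for 4: 2·5 + 3; = 13; G_1 = 13−1 = 12
step 1: 12 = 2·5 + 2; sub 6 for 5: 2·6 + 2; = 14; G_2 = 14−1 = 13
step 2: 13 = 2·6 + 1; sub 7 for 6: 2·7 + 1; = 15; G_3 = 15−1 = 14
step 3: 14 = 2·7; sub 8 for 7: 2·8; = 16; G_4 = 16−1 = 15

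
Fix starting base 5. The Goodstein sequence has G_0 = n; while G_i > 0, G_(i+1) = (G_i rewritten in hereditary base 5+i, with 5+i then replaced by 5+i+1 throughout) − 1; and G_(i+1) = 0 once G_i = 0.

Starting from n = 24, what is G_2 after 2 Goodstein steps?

G_0=24  [base 5] 4·5 + 4  →[5↦6]→  4·6 + 4 = 28  −1 ⇒ G_1=27
G_1=27  [base 6] 4·6 + 3  →[6↦7]→  4·7 + 3 = 31  −1 ⇒ G_2=30

30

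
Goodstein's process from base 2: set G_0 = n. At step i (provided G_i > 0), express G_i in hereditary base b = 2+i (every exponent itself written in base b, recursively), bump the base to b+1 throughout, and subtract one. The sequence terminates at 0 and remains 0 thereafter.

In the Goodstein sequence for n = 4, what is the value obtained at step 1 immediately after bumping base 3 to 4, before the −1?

42

G_0 = 4. HB_2(4) = 2^2. Bump = 27. G_1 = 26.
G_1 = 26. HB_3(26) = 2·3^2 + 2·3 + 2. Bump = 42. G_2 = 41.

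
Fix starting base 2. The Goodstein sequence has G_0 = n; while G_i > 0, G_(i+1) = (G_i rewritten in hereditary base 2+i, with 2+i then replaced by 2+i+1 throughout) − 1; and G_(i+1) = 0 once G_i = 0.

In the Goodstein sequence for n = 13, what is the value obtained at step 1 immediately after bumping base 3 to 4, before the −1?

base 2: 13 = 2^(2 + 1) + 2^2 + 1; at 3: 3^(3 + 1) + 3^3 + 1 = 109; next = 108
base 3: 108 = 3^(3 + 1) + 3^3; at 4: 4^(4 + 1) + 4^4 = 1280; next = 1279

1280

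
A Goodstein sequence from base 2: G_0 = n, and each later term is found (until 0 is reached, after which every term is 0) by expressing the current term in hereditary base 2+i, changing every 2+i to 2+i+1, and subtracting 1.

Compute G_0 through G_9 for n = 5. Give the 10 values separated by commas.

G_0=5  [base 2] 2^2 + 1  →[2↦3]→  3^3 + 1 = 28  −1 ⇒ G_1=27
G_1=27  [base 3] 3^3  →[3↦4]→  4^4 = 256  −1 ⇒ G_2=255
G_2=255  [base 4] 3·4^3 + 3·4^2 + 3·4 + 3  →[4↦5]→  3·5^3 + 3·5^2 + 3·5 + 3 = 468  −1 ⇒ G_3=467
G_3=467  [base 5] 3·5^3 + 3·5^2 + 3·5 + 2  →[5↦6]→  3·6^3 + 3·6^2 + 3·6 + 2 = 776  −1 ⇒ G_4=775
G_4=775  [base 6] 3·6^3 + 3·6^2 + 3·6 + 1  →[6↦7]→  3·7^3 + 3·7^2 + 3·7 + 1 = 1198  −1 ⇒ G_5=1197
G_5=1197  [base 7] 3·7^3 + 3·7^2 + 3·7  →[7↦8]→  3·8^3 + 3·8^2 + 3·8 = 1752  −1 ⇒ G_6=1751
G_6=1751  [base 8] 3·8^3 + 3·8^2 + 2·8 + 7  →[8↦9]→  3·9^3 + 3·9^2 + 2·9 + 7 = 2455  −1 ⇒ G_7=2454
G_7=2454  [base 9] 3·9^3 + 3·9^2 + 2·9 + 6  →[9↦10]→  3·10^3 + 3·10^2 + 2·10 + 6 = 3326  −1 ⇒ G_8=3325
G_8=3325  [base 10] 3·10^3 + 3·10^2 + 2·10 + 5  →[10↦11]→  3·11^3 + 3·11^2 + 2·11 + 5 = 4383  −1 ⇒ G_9=4382

5, 27, 255, 467, 775, 1197, 1751, 2454, 3325, 4382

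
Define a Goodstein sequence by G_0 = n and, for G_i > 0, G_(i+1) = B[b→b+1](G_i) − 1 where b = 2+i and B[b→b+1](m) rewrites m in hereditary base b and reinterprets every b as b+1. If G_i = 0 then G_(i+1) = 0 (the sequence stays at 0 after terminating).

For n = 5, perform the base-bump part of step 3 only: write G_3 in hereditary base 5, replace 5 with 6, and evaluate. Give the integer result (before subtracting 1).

G_0 = 5. HB_2(5) = 2^2 + 1. Bump = 28. G_1 = 27.
G_1 = 27. HB_3(27) = 3^3. Bump = 256. G_2 = 255.
G_2 = 255. HB_4(255) = 3·4^3 + 3·4^2 + 3·4 + 3. Bump = 468. G_3 = 467.
G_3 = 467. HB_5(467) = 3·5^3 + 3·5^2 + 3·5 + 2. Bump = 776. G_4 = 775.

776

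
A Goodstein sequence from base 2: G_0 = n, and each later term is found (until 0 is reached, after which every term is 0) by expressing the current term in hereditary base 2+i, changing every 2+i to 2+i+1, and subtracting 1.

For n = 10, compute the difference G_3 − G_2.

14600

G_0 = 10. HB_2(10) = 2^(2 + 1) + 2. Bump = 84. G_1 = 83.
G_1 = 83. HB_3(83) = 3^(3 + 1) + 2. Bump = 1026. G_2 = 1025.
G_2 = 1025. HB_4(1025) = 4^(4 + 1) + 1. Bump = 15626. G_3 = 15625.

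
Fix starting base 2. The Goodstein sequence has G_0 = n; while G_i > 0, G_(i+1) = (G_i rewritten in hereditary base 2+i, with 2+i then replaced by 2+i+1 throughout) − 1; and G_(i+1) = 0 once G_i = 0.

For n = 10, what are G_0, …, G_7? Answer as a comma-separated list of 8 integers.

10, 83, 1025, 15625, 279935, 4215754, 84073323, 1937434592

base 2: 10 = 2^(2 + 1) + 2; at 3: 3^(3 + 1) + 3 = 84; next = 83
base 3: 83 = 3^(3 + 1) + 2; at 4: 4^(4 + 1) + 2 = 1026; next = 1025
base 4: 1025 = 4^(4 + 1) + 1; at 5: 5^(5 + 1) + 1 = 15626; next = 15625
base 5: 15625 = 5^(5 + 1); at 6: 6^(6 + 1) = 279936; next = 279935
base 6: 279935 = 5·6^6 + 5·6^5 + 5·6^4 + 5·6^3 + 5·6^2 + 5·6 + 5; at 7: 5·7^7 + 5·7^5 + 5·7^4 + 5·7^3 + 5·7^2 + 5·7 + 5 = 4215755; next = 4215754
base 7: 4215754 = 5·7^7 + 5·7^5 + 5·7^4 + 5·7^3 + 5·7^2 + 5·7 + 4; at 8: 5·8^8 + 5·8^5 + 5·8^4 + 5·8^3 + 5·8^2 + 5·8 + 4 = 84073324; next = 84073323
base 8: 84073323 = 5·8^8 + 5·8^5 + 5·8^4 + 5·8^3 + 5·8^2 + 5·8 + 3; at 9: 5·9^9 + 5·9^5 + 5·9^4 + 5·9^3 + 5·9^2 + 5·9 + 3 = 1937434593; next = 1937434592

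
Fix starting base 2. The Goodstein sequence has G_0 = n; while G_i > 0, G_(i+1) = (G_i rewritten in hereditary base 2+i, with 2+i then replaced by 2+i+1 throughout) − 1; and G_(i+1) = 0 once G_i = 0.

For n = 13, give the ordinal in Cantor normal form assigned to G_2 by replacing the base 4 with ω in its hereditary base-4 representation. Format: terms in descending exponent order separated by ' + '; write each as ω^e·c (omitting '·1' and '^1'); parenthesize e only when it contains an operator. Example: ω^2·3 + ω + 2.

ω^(ω + 1) + ω^3·3 + ω^2·3 + ω·3 + 3

(0) 13|_2 = 2^(2 + 1) + 2^2 + 1 ↦ 3^(3 + 1) + 3^3 + 1|_3 = 109 ⇒ 108
(1) 108|_3 = 3^(3 + 1) + 3^3 ↦ 4^(4 + 1) + 4^4|_4 = 1280 ⇒ 1279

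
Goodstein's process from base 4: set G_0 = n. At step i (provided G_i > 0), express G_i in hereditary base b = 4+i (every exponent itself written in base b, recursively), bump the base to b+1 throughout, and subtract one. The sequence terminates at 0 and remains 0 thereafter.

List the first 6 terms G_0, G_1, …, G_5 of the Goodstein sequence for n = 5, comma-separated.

G_0 = 5. HB_4(5) = 4 + 1. Bump = 6. G_1 = 5.
G_1 = 5. HB_5(5) = 5. Bump = 6. G_2 = 5.
G_2 = 5. HB_6(5) = 5. Bump = 5. G_3 = 4.
G_3 = 4. HB_7(4) = 4. Bump = 4. G_4 = 3.
G_4 = 3. HB_8(3) = 3. Bump = 3. G_5 = 2.

5, 5, 5, 4, 3, 2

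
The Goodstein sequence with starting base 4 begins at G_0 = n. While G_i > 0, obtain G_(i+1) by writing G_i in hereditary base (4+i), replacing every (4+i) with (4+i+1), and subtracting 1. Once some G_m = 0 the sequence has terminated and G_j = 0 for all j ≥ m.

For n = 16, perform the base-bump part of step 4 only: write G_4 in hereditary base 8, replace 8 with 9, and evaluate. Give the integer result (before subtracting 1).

G_0 = 16. HB_4(16) = 4^2. Bump = 25. G_1 = 24.
G_1 = 24. HB_5(24) = 4·5 + 4. Bump = 28. G_2 = 27.
G_2 = 27. HB_6(27) = 4·6 + 3. Bump = 31. G_3 = 30.
G_3 = 30. HB_7(30) = 4·7 + 2. Bump = 34. G_4 = 33.
G_4 = 33. HB_8(33) = 4·8 + 1. Bump = 37. G_5 = 36.

37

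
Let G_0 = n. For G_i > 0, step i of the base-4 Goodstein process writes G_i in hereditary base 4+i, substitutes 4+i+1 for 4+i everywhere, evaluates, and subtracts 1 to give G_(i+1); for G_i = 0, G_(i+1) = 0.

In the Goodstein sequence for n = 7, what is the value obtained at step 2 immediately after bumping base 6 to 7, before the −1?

G_0=7  [base 4] 4 + 3  →[4↦5]→  5 + 3 = 8  −1 ⇒ G_1=7
G_1=7  [base 5] 5 + 2  →[5↦6]→  6 + 2 = 8  −1 ⇒ G_2=7
G_2=7  [base 6] 6 + 1  →[6↦7]→  7 + 1 = 8  −1 ⇒ G_3=7

8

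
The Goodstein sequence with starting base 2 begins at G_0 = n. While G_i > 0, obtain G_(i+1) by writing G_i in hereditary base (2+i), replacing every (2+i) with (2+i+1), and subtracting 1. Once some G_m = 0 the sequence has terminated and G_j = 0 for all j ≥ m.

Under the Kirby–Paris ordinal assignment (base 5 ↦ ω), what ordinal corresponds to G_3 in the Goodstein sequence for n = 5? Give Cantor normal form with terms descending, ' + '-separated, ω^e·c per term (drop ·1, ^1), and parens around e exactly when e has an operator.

ω^3·3 + ω^2·3 + ω·3 + 2

i=0: 5 = 2^2 + 1 (b=2); 2→3: 3^3 + 1 = 28; 28−1 = 27
i=1: 27 = 3^3 (b=3); 3→4: 4^4 = 256; 256−1 = 255
i=2: 255 = 3·4^3 + 3·4^2 + 3·4 + 3 (b=4); 4→5: 3·5^3 + 3·5^2 + 3·5 + 3 = 468; 468−1 = 467
i=3: 467 = 3·5^3 + 3·5^2 + 3·5 + 2 (b=5); 5→6: 3·6^3 + 3·6^2 + 3·6 + 2 = 776; 776−1 = 775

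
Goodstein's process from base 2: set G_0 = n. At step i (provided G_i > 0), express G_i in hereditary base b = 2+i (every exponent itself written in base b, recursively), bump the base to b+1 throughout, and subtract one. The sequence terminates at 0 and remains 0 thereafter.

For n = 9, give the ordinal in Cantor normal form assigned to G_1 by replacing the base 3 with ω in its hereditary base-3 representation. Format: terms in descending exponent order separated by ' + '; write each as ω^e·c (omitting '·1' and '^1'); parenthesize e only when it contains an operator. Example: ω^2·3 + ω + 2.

9 —HB2→ 2^(2 + 1) + 1 —bump→ 3^(3 + 1) + 1 = 82 —(−1)→ 81
81 —HB3→ 3^(3 + 1) —bump→ 4^(4 + 1) = 1024 —(−1)→ 1023

ω^(ω + 1)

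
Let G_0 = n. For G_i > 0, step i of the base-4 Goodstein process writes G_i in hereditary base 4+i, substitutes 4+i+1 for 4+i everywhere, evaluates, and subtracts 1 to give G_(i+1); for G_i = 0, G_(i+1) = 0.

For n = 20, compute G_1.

29

base 4: 20 = 4^2 + 4; at 5: 5^2 + 5 = 30; next = 29
base 5: 29 = 5^2 + 4; at 6: 6^2 + 4 = 40; next = 39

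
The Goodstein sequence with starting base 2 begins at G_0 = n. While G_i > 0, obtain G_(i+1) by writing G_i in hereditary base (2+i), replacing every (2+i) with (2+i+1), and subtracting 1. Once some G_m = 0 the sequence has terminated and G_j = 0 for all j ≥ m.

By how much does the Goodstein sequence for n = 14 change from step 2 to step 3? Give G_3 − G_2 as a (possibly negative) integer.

14 —HB2→ 2^(2 + 1) + 2^2 + 2 —bump→ 3^(3 + 1) + 3^3 + 3 = 111 —(−1)→ 110
110 —HB3→ 3^(3 + 1) + 3^3 + 2 —bump→ 4^(4 + 1) + 4^4 + 2 = 1282 —(−1)→ 1281
1281 —HB4→ 4^(4 + 1) + 4^4 + 1 —bump→ 5^(5 + 1) + 5^5 + 1 = 18751 —(−1)→ 18750

17469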